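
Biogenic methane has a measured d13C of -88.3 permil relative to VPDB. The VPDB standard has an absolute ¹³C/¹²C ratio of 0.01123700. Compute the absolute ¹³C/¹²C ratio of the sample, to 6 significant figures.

0.0102448

R_sample = R_standard × (d13C/1000 + 1)
R_sample = 0.01123700 × (-88.3/1000 + 1) = 0.01123700 × 0.911700
R_sample = 0.0102448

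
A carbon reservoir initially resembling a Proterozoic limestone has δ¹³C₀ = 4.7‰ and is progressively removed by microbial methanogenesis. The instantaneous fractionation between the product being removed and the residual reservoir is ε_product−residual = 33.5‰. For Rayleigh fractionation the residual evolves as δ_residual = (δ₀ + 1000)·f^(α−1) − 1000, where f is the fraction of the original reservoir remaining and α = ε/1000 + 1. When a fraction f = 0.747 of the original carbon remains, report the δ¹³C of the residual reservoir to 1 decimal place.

-5.1‰

Rayleigh residual: δ_res = (δ₀ + 1000)·f^(α−1) − 1000
α = ε/1000 + 1 = 1.03350, so α − 1 = 0.03350
f^(α−1) = 0.747^(0.03350) = 0.990276
δ_res = (4.7 + 1000) × 0.990276 − 1000 = 994.930 − 1000 = -5.07‰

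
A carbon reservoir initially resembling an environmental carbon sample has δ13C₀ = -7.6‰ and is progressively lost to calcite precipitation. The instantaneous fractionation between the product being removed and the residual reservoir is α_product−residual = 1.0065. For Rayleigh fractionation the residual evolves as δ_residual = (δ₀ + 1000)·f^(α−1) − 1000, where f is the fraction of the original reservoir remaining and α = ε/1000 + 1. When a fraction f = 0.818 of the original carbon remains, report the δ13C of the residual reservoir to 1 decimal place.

Rayleigh residual: δ_res = (δ₀ + 1000)·f^(α−1) − 1000
α − 1 = 0.00650
f^(α−1) = 0.818^(0.00650) = 0.998695
δ_res = (-7.6 + 1000) × 0.998695 − 1000 = 991.105 − 1000 = -8.90‰

-8.9‰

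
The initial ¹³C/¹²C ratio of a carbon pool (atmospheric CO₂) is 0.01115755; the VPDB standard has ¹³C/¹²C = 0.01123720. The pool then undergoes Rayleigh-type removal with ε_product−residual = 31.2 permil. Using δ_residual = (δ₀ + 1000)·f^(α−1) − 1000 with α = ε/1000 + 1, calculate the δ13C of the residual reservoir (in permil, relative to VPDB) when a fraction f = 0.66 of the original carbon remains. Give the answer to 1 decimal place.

-19.9 permil

δ₀ = (0.01115755/0.01123720 − 1)×1000 = (0.992912 − 1)×1000 = -7.088 permil
α − 1 = ε/1000 = 0.0312
f^(α−1) = 0.66^(0.0312) = 0.987120
δ_res = (-7.088 + 1000) × 0.987120 − 1000 = 980.123 − 1000 = -19.88 permil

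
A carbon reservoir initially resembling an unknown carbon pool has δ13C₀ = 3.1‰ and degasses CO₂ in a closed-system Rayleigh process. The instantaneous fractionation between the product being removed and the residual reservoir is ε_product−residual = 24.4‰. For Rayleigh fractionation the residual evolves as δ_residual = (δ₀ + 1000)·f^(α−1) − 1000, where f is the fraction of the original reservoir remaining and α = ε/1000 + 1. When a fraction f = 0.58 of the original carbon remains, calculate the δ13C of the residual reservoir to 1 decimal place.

-10.1‰

Rayleigh residual: δ_res = (δ₀ + 1000)·f^(α−1) − 1000
α = ε/1000 + 1 = 1.02440, so α − 1 = 0.02440
f^(α−1) = 0.58^(0.02440) = 0.986797
δ_res = (3.1 + 1000) × 0.986797 − 1000 = 989.856 − 1000 = -10.14‰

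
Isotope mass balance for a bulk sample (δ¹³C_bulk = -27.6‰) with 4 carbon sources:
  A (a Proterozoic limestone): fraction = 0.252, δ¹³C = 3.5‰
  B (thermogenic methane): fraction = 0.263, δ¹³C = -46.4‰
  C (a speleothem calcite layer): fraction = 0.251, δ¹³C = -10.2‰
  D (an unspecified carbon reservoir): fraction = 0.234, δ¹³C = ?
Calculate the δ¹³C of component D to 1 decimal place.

Isotope mass balance: δ_bulk = Σ fᵢ·δᵢ.
-27.6 = 0.252×(3.5) + 0.263×(-46.4) + 0.251×(-10.2) + 0.234×δ_D
0.234·δ_D = -27.6 − (-13.881) = -13.719
δ_D = -13.719 / 0.234 = -58.63‰

-58.6‰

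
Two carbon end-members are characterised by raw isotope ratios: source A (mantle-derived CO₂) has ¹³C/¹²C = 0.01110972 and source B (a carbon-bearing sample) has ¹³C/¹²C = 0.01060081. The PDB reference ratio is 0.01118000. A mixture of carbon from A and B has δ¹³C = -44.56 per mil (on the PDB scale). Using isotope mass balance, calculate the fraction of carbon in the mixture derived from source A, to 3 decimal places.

0.159

δ_A = (0.01110972/0.01118000 − 1)×1000 = (0.993714 − 1)×1000 = -6.286 per mil
δ_B = (0.01060081/0.01118000 − 1)×1000 = (0.948194 − 1)×1000 = -51.806 per mil
f_A = (δ_mix − δ_B)/(δ_A − δ_B) = (-44.56 − (-51.806))/(-6.286 − (-51.806))
f_A = 7.246 / 45.520 = 0.1592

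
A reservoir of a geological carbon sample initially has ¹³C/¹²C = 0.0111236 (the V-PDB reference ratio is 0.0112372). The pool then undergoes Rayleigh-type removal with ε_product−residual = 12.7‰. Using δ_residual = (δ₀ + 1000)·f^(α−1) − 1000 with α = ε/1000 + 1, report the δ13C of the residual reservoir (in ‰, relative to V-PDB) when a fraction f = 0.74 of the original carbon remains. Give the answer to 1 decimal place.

-13.9‰

δ₀ = (0.0111236/0.0112372 − 1)×1000 = (0.989891 − 1)×1000 = -10.109‰
α − 1 = ε/1000 = 0.0127
f^(α−1) = 0.74^(0.0127) = 0.996183
δ_res = (-10.109 + 1000) × 0.996183 − 1000 = 986.113 − 1000 = -13.89‰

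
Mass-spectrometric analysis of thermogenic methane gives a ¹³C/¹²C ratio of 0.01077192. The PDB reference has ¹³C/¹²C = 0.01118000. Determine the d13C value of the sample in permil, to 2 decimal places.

d13C = (R_sample / R_standard − 1) × 1000
R_sample / R_standard = 0.01077192 / 0.01118000 = 0.963499
d13C = (0.963499 − 1) × 1000 = -36.501 permil

-36.50 permil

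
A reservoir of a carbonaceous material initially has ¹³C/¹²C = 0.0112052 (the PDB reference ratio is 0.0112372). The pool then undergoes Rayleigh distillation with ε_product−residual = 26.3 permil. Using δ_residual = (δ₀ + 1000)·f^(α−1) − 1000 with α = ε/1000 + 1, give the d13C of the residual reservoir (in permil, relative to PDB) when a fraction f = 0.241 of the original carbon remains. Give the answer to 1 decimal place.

δ₀ = (0.0112052/0.0112372 − 1)×1000 = (0.997152 − 1)×1000 = -2.848 permil
α − 1 = ε/1000 = 0.0263
f^(α−1) = 0.241^(0.0263) = 0.963268
δ_res = (-2.848 + 1000) × 0.963268 − 1000 = 960.525 − 1000 = -39.48 permil

-39.5 permil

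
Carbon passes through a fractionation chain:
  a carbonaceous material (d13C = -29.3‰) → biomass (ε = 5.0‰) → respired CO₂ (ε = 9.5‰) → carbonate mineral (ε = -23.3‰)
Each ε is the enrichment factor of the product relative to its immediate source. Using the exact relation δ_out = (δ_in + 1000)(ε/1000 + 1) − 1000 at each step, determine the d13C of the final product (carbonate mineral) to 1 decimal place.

step 1: δ = (-29.30 + 1000)·(5.0/1000 + 1) − 1000 = -24.45‰
step 2: δ = (-24.45 + 1000)·(9.5/1000 + 1) − 1000 = -15.18‰
step 3: δ = (-15.18 + 1000)·(-23.3/1000 + 1) − 1000 = -38.13‰

-38.1‰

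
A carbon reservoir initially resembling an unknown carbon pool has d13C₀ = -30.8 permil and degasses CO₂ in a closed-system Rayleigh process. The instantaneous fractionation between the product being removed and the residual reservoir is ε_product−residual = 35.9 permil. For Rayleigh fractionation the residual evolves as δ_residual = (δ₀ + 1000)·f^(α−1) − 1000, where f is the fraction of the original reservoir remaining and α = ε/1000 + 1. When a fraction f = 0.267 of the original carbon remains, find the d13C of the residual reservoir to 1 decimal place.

-75.7 permil

Rayleigh residual: δ_res = (δ₀ + 1000)·f^(α−1) − 1000
α = ε/1000 + 1 = 1.03590, so α − 1 = 0.03590
f^(α−1) = 0.267^(0.03590) = 0.953700
δ_res = (-30.8 + 1000) × 0.953700 − 1000 = 924.326 − 1000 = -75.67 permil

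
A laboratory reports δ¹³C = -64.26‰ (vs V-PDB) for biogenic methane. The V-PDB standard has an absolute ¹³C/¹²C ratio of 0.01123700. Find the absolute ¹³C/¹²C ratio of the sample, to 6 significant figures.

0.0105149

R_sample = R_standard × (δ¹³C/1000 + 1)
R_sample = 0.01123700 × (-64.26/1000 + 1) = 0.01123700 × 0.935740
R_sample = 0.0105149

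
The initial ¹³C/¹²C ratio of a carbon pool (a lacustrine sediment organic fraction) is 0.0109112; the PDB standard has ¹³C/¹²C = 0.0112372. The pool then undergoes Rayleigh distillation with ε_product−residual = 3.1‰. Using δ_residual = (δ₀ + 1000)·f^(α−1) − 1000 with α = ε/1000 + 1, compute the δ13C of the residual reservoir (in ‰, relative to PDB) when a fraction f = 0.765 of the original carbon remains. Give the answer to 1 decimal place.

-29.8‰

δ₀ = (0.0109112/0.0112372 − 1)×1000 = (0.970989 − 1)×1000 = -29.011‰
α − 1 = ε/1000 = 0.0031
f^(α−1) = 0.765^(0.0031) = 0.999170
δ_res = (-29.011 + 1000) × 0.999170 − 1000 = 970.183 − 1000 = -29.82‰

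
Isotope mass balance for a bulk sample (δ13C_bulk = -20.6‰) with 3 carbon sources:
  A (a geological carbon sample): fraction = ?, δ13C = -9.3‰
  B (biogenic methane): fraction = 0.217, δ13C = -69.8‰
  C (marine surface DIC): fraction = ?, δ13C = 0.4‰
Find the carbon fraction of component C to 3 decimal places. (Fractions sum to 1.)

0.189

Let f_C and f_A be the unknown fractions; fractions sum to 1 so f_C + f_A = 0.783.
Mass balance: Σ fᵢ·δᵢ = δ_bulk ⇒ f_C·(0.4) + f_A·(-9.3) = -20.6 − (-15.147) = -5.453
Substitute f_A = 0.783 − f_C:
f_C·(0.4 − -9.3) = -5.453 − 0.783×(-9.3) = 1.828
f_C = 1.828 / 9.7 = 0.1885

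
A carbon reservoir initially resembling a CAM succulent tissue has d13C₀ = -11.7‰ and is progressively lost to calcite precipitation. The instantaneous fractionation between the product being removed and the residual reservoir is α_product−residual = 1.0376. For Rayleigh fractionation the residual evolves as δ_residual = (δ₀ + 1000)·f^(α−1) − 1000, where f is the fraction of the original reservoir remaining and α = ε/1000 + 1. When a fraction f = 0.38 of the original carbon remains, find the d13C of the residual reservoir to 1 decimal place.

-47.0‰

Rayleigh residual: δ_res = (δ₀ + 1000)·f^(α−1) − 1000
α − 1 = 0.03760
f^(α−1) = 0.38^(0.03760) = 0.964273
δ_res = (-11.7 + 1000) × 0.964273 − 1000 = 952.991 − 1000 = -47.01‰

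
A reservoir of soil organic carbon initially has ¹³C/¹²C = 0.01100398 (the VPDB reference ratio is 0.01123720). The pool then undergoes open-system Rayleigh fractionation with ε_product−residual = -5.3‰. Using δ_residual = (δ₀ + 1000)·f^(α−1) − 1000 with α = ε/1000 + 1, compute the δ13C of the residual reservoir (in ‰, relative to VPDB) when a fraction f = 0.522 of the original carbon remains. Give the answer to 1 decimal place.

-17.4‰

δ₀ = (0.01100398/0.01123720 − 1)×1000 = (0.979246 − 1)×1000 = -20.754‰
α − 1 = ε/1000 = -0.0053
f^(α−1) = 0.522^(-0.0053) = 1.003451
δ_res = (-20.754 + 1000) × 1.003451 − 1000 = 982.625 − 1000 = -17.37‰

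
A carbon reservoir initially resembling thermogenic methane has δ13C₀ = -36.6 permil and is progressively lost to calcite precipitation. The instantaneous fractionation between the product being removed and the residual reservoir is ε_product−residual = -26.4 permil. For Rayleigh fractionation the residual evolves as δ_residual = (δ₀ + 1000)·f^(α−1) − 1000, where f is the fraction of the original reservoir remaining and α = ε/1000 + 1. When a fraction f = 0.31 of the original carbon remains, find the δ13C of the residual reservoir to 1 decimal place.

Rayleigh residual: δ_res = (δ₀ + 1000)·f^(α−1) − 1000
α = ε/1000 + 1 = 0.97360, so α − 1 = -0.02640
f^(α−1) = 0.31^(-0.02640) = 1.031402
δ_res = (-36.6 + 1000) × 1.031402 − 1000 = 993.653 − 1000 = -6.35 permil

-6.3 permil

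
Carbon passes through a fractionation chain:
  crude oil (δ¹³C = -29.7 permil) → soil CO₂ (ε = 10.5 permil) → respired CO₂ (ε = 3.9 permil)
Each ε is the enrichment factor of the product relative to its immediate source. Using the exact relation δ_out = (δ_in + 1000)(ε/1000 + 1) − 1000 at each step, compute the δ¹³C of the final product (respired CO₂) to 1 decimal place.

step 1: δ = (-29.70 + 1000)·(10.5/1000 + 1) − 1000 = -19.51 permil
step 2: δ = (-19.51 + 1000)·(3.9/1000 + 1) − 1000 = -15.69 permil

-15.7 permil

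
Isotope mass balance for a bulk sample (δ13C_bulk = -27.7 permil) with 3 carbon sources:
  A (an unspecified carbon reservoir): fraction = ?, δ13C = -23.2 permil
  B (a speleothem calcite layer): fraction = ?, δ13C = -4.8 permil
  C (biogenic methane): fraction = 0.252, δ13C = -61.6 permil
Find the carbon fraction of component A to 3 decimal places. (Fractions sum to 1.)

Let f_A and f_B be the unknown fractions; fractions sum to 1 so f_A + f_B = 0.748.
Mass balance: Σ fᵢ·δᵢ = δ_bulk ⇒ f_A·(-23.2) + f_B·(-4.8) = -27.7 − (-15.523) = -12.177
Substitute f_B = 0.748 − f_A:
f_A·(-23.2 − -4.8) = -12.177 − 0.748×(-4.8) = -8.586
f_A = -8.586 / -18.4 = 0.4667

0.467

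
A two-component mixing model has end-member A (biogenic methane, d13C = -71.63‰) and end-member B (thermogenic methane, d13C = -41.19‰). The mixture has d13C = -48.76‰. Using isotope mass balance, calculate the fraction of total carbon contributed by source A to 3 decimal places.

0.249

δ_mix = f_A·δ_A + (1 − f_A)·δ_B  ⇒  f_A = (δ_mix − δ_B)/(δ_A − δ_B)
f_A = (-48.76 − (-41.19)) / (-71.63 − (-41.19))
f_A = -7.57 / -30.44 = 0.2487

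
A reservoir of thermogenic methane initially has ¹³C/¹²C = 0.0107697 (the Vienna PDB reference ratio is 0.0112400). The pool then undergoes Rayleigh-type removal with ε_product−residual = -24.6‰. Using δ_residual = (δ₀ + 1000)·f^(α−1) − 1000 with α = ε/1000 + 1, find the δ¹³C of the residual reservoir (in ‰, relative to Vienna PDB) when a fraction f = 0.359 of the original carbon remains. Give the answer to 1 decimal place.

δ₀ = (0.0107697/0.0112400 − 1)×1000 = (0.958158 − 1)×1000 = -41.842‰
α − 1 = ε/1000 = -0.0246
f^(α−1) = 0.359^(-0.0246) = 1.025521
δ_res = (-41.842 + 1000) × 1.025521 − 1000 = 982.612 − 1000 = -17.39‰

-17.4‰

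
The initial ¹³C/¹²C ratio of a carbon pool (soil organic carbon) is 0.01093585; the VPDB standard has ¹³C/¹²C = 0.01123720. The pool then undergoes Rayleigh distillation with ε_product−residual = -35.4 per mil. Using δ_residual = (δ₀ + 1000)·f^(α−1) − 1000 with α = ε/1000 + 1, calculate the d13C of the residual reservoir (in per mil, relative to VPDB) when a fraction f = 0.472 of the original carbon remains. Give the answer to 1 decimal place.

δ₀ = (0.01093585/0.01123720 − 1)×1000 = (0.973183 − 1)×1000 = -26.817 per mil
α − 1 = ε/1000 = -0.0354
f^(α−1) = 0.472^(-0.0354) = 1.026934
δ_res = (-26.817 + 1000) × 1.026934 − 1000 = 999.394 − 1000 = -0.61 per mil

-0.6 per mil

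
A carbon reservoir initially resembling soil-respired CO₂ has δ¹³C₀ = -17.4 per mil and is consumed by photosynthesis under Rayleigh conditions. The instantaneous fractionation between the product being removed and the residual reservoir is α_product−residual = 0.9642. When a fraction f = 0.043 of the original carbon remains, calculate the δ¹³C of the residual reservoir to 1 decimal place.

99.8 per mil

Rayleigh residual: δ_res = (δ₀ + 1000)·f^(α−1) − 1000
α − 1 = -0.03580
f^(α−1) = 0.043^(-0.03580) = 1.119236
δ_res = (-17.4 + 1000) × 1.119236 − 1000 = 1099.762 − 1000 = 99.76 per mil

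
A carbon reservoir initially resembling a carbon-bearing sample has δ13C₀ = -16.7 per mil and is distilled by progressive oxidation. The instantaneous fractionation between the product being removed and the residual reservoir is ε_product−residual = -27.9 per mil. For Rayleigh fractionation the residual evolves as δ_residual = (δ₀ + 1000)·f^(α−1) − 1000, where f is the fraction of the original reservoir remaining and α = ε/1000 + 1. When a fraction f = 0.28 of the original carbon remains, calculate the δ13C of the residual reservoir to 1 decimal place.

Rayleigh residual: δ_res = (δ₀ + 1000)·f^(α−1) − 1000
α = ε/1000 + 1 = 0.97210, so α − 1 = -0.02790
f^(α−1) = 0.28^(-0.02790) = 1.036154
δ_res = (-16.7 + 1000) × 1.036154 − 1000 = 1018.850 − 1000 = 18.85 per mil

18.9 per mil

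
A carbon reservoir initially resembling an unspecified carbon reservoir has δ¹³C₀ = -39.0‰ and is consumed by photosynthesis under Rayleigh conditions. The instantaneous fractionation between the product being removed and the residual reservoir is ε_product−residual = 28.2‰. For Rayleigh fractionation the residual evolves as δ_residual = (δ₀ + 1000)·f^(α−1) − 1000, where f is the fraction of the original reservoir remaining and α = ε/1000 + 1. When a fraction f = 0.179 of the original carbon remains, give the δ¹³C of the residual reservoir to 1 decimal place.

Rayleigh residual: δ_res = (δ₀ + 1000)·f^(α−1) − 1000
α = ε/1000 + 1 = 1.02820, so α − 1 = 0.02820
f^(α−1) = 0.179^(0.02820) = 0.952644
δ_res = (-39.0 + 1000) × 0.952644 − 1000 = 915.491 − 1000 = -84.51‰

-84.5‰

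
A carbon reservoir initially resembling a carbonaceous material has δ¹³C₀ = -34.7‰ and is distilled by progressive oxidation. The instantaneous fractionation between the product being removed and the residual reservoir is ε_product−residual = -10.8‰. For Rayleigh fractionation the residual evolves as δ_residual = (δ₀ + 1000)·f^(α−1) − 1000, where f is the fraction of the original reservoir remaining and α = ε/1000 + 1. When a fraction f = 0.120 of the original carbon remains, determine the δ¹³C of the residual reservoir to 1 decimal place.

-12.3‰

Rayleigh residual: δ_res = (δ₀ + 1000)·f^(α−1) − 1000
α = ε/1000 + 1 = 0.98920, so α − 1 = -0.01080
f^(α−1) = 0.120^(-0.01080) = 1.023163
δ_res = (-34.7 + 1000) × 1.023163 − 1000 = 987.659 − 1000 = -12.34‰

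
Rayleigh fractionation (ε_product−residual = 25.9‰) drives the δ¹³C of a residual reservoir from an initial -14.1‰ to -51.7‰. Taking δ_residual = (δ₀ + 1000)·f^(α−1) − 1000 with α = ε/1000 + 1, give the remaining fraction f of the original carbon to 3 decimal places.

0.223

α − 1 = ε/1000 = 0.0259
(δ_res + 1000)/(δ₀ + 1000) = (-51.7 + 1000)/(-14.1 + 1000) = 948.3/985.9 = 0.961862
f = 0.961862^(1/0.0259) = exp(ln(0.961862)/0.0259) = exp(-0.03888/0.0259)
f = exp(-1.5013) = 0.2228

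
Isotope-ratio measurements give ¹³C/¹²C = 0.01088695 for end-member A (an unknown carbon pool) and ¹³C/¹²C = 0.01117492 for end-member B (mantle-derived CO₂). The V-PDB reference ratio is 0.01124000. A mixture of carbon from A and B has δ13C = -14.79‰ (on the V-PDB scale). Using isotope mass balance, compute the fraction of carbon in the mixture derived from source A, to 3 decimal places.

δ_A = (0.01088695/0.01124000 − 1)×1000 = (0.968590 − 1)×1000 = -31.410‰
δ_B = (0.01117492/0.01124000 − 1)×1000 = (0.994210 − 1)×1000 = -5.790‰
f_A = (δ_mix − δ_B)/(δ_A − δ_B) = (-14.79 − (-5.790))/(-31.410 − (-5.790))
f_A = -9.000 / -25.620 = 0.3513

0.351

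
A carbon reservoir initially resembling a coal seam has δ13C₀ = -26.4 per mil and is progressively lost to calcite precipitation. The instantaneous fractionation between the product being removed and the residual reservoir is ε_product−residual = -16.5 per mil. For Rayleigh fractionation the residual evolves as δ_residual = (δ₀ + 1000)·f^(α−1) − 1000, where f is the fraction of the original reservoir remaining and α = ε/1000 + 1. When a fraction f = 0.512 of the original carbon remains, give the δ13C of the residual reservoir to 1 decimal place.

-15.6 per mil

Rayleigh residual: δ_res = (δ₀ + 1000)·f^(α−1) − 1000
α = ε/1000 + 1 = 0.98350, so α − 1 = -0.01650
f^(α−1) = 0.512^(-0.01650) = 1.011107
δ_res = (-26.4 + 1000) × 1.011107 − 1000 = 984.414 − 1000 = -15.59 per mil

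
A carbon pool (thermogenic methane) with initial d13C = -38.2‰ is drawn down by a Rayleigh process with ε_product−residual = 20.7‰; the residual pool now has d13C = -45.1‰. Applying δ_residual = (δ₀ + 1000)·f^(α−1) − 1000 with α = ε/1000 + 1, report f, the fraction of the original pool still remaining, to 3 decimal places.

0.706

α − 1 = ε/1000 = 0.0207
(δ_res + 1000)/(δ₀ + 1000) = (-45.1 + 1000)/(-38.2 + 1000) = 954.9/961.8 = 0.992826
f = 0.992826^(1/0.0207) = exp(ln(0.992826)/0.0207) = exp(-0.00720/0.0207)
f = exp(-0.3478) = 0.7062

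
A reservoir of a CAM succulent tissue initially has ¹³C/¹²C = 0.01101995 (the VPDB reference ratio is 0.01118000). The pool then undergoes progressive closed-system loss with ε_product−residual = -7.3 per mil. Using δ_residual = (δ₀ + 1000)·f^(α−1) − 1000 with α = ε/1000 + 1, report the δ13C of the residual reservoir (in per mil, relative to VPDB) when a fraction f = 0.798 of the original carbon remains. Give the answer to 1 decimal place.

-12.7 per mil

δ₀ = (0.01101995/0.01118000 − 1)×1000 = (0.985684 − 1)×1000 = -14.316 per mil
α − 1 = ε/1000 = -0.0073
f^(α−1) = 0.798^(-0.0073) = 1.001649
δ_res = (-14.316 + 1000) × 1.001649 − 1000 = 987.309 − 1000 = -12.69 per mil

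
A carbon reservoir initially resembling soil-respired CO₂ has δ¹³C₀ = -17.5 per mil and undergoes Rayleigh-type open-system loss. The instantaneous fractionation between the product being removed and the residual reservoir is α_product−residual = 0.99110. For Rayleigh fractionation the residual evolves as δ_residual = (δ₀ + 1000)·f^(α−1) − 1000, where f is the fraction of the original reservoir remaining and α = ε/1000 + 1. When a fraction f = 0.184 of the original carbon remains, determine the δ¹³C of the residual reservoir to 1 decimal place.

Rayleigh residual: δ_res = (δ₀ + 1000)·f^(α−1) − 1000
α − 1 = -0.00890
f^(α−1) = 0.184^(-0.00890) = 1.015180
δ_res = (-17.5 + 1000) × 1.015180 − 1000 = 997.415 − 1000 = -2.59 per mil

-2.6 per mil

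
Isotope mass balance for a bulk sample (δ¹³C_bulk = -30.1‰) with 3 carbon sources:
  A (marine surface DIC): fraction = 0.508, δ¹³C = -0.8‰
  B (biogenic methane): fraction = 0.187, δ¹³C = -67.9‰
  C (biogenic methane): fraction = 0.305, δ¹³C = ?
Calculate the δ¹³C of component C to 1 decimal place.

Isotope mass balance: δ_bulk = Σ fᵢ·δᵢ.
-30.1 = 0.508×(-0.8) + 0.187×(-67.9) + 0.305×δ_C
0.305·δ_C = -30.1 − (-13.104) = -16.996
δ_C = -16.996 / 0.305 = -55.73‰

-55.7‰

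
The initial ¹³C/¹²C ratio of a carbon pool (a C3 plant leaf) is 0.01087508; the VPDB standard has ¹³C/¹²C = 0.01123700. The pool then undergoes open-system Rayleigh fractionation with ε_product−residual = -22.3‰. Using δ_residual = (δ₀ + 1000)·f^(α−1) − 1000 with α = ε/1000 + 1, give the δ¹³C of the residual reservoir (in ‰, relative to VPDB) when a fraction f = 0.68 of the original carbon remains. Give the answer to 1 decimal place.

δ₀ = (0.01087508/0.01123700 − 1)×1000 = (0.967792 − 1)×1000 = -32.208‰
α − 1 = ε/1000 = -0.0223
f^(α−1) = 0.68^(-0.0223) = 1.008637
δ_res = (-32.208 + 1000) × 1.008637 − 1000 = 976.151 − 1000 = -23.85‰

-23.8‰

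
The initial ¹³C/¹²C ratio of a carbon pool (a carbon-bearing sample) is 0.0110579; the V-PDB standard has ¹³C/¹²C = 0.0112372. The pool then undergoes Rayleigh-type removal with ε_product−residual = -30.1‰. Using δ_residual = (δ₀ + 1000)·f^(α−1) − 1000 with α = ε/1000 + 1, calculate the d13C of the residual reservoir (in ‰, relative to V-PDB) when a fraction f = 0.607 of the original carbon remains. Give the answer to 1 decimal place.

δ₀ = (0.0110579/0.0112372 − 1)×1000 = (0.984044 − 1)×1000 = -15.956‰
α − 1 = ε/1000 = -0.0301
f^(α−1) = 0.607^(-0.0301) = 1.015140
δ_res = (-15.956 + 1000) × 1.015140 − 1000 = 998.943 − 1000 = -1.06‰

-1.1‰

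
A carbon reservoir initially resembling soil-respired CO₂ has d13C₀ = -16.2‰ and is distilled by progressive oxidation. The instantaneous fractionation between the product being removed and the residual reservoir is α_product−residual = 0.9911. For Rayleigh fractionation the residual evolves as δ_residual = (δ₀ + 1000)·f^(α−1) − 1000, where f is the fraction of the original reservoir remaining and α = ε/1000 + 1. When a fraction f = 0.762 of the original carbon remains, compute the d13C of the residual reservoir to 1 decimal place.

Rayleigh residual: δ_res = (δ₀ + 1000)·f^(α−1) − 1000
α − 1 = -0.00890
f^(α−1) = 0.762^(-0.00890) = 1.002422
δ_res = (-16.2 + 1000) × 1.002422 − 1000 = 986.183 − 1000 = -13.82‰

-13.8‰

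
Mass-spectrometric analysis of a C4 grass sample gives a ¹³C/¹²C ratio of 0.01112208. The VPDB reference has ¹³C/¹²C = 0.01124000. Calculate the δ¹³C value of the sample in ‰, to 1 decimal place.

-10.5‰

δ¹³C = (R_sample / R_standard − 1) × 1000
R_sample / R_standard = 0.01112208 / 0.01124000 = 0.989509
δ¹³C = (0.989509 − 1) × 1000 = -10.49‰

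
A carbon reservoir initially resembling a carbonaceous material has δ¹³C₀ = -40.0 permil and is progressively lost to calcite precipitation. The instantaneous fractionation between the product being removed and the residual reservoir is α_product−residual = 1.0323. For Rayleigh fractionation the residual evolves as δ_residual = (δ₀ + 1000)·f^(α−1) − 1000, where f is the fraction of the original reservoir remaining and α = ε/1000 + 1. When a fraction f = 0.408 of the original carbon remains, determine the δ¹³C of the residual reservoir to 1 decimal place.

Rayleigh residual: δ_res = (δ₀ + 1000)·f^(α−1) − 1000
α − 1 = 0.03230
f^(α−1) = 0.408^(0.03230) = 0.971459
δ_res = (-40.0 + 1000) × 0.971459 − 1000 = 932.600 − 1000 = -67.40 permil

-67.4 permil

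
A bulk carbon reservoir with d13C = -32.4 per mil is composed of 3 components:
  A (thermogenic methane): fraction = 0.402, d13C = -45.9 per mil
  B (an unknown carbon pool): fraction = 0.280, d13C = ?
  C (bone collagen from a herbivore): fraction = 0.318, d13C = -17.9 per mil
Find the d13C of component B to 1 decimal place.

Isotope mass balance: δ_bulk = Σ fᵢ·δᵢ.
-32.4 = 0.402×(-45.9) + 0.280×δ_B + 0.318×(-17.9)
0.280·δ_B = -32.4 − (-24.144) = -8.256
δ_B = -8.256 / 0.280 = -29.49 per mil

-29.5 per mil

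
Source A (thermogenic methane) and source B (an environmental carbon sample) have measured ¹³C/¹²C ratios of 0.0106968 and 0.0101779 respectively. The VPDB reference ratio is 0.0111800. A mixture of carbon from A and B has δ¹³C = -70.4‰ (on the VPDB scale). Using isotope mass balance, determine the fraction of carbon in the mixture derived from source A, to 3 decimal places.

δ_A = (0.0106968/0.0111800 − 1)×1000 = (0.956780 − 1)×1000 = -43.220‰
δ_B = (0.0101779/0.0111800 − 1)×1000 = (0.910367 − 1)×1000 = -89.633‰
f_A = (δ_mix − δ_B)/(δ_A − δ_B) = (-70.4 − (-89.633))/(-43.220 − (-89.633))
f_A = 19.233 / 46.413 = 0.4144

0.414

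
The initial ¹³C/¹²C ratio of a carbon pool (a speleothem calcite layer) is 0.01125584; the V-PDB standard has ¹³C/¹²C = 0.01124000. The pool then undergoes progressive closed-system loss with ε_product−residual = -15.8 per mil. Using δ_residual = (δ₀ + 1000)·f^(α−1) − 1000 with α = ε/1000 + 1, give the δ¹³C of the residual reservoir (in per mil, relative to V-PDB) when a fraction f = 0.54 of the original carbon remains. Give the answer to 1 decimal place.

δ₀ = (0.01125584/0.01124000 − 1)×1000 = (1.001409 − 1)×1000 = 1.409 per mil
α − 1 = ε/1000 = -0.0158
f^(α−1) = 0.54^(-0.0158) = 1.009783
δ_res = (1.409 + 1000) × 1.009783 − 1000 = 1011.206 − 1000 = 11.21 per mil

11.2 per mil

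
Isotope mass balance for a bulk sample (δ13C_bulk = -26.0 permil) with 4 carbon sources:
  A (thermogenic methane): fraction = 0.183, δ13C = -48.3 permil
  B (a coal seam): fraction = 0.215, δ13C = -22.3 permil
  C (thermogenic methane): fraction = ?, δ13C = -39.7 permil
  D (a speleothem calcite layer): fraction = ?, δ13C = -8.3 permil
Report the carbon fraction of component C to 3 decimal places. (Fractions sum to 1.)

0.235

Let f_C and f_D be the unknown fractions; fractions sum to 1 so f_C + f_D = 0.602.
Mass balance: Σ fᵢ·δᵢ = δ_bulk ⇒ f_C·(-39.7) + f_D·(-8.3) = -26.0 − (-13.633) = -12.367
Substitute f_D = 0.602 − f_C:
f_C·(-39.7 − -8.3) = -12.367 − 0.602×(-8.3) = -7.370
f_C = -7.370 / -31.4 = 0.2347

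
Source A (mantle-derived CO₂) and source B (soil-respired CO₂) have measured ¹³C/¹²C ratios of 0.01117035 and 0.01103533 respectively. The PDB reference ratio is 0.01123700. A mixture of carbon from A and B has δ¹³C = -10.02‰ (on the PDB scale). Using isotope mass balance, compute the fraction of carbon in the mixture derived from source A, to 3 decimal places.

0.660

δ_A = (0.01117035/0.01123700 − 1)×1000 = (0.994069 − 1)×1000 = -5.931‰
δ_B = (0.01103533/0.01123700 − 1)×1000 = (0.982053 − 1)×1000 = -17.947‰
f_A = (δ_mix − δ_B)/(δ_A − δ_B) = (-10.02 − (-17.947))/(-5.931 − (-17.947))
f_A = 7.927 / 12.016 = 0.6597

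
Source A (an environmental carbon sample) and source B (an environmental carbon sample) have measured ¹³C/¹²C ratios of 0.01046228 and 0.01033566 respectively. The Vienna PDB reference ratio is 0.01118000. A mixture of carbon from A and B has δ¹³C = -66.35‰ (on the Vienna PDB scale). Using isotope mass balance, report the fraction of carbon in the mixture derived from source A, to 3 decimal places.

0.810

δ_A = (0.01046228/0.01118000 − 1)×1000 = (0.935803 − 1)×1000 = -64.197‰
δ_B = (0.01033566/0.01118000 − 1)×1000 = (0.924478 − 1)×1000 = -75.522‰
f_A = (δ_mix − δ_B)/(δ_A − δ_B) = (-66.35 − (-75.522))/(-64.197 − (-75.522))
f_A = 9.172 / 11.326 = 0.8099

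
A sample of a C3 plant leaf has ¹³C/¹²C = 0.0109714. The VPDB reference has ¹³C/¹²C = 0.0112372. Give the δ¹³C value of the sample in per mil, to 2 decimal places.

-23.65 per mil

δ¹³C = (R_sample / R_standard − 1) × 1000
R_sample / R_standard = 0.0109714 / 0.0112372 = 0.976346
δ¹³C = (0.976346 − 1) × 1000 = -23.654 per mil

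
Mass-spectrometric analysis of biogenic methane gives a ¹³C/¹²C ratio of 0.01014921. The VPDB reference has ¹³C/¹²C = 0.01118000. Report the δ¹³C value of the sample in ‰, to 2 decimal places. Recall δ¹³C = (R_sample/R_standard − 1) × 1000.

-92.20‰

δ¹³C = (R_sample / R_standard − 1) × 1000
R_sample / R_standard = 0.01014921 / 0.01118000 = 0.907801
δ¹³C = (0.907801 − 1) × 1000 = -92.199‰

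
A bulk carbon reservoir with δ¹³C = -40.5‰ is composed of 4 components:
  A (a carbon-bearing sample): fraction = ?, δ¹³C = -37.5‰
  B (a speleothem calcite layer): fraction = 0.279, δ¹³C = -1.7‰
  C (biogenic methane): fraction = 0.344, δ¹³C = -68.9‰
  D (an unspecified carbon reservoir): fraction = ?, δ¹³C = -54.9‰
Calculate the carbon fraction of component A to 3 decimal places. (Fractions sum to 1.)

Let f_A and f_D be the unknown fractions; fractions sum to 1 so f_A + f_D = 0.377.
Mass balance: Σ fᵢ·δᵢ = δ_bulk ⇒ f_A·(-37.5) + f_D·(-54.9) = -40.5 − (-24.176) = -16.324
Substitute f_D = 0.377 − f_A:
f_A·(-37.5 − -54.9) = -16.324 − 0.377×(-54.9) = 4.373
f_A = 4.373 / 17.4 = 0.2513

0.251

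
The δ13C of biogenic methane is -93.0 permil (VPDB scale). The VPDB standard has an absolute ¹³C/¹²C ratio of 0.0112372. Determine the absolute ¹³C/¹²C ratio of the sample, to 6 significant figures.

R_sample = R_standard × (δ13C/1000 + 1)
R_sample = 0.0112372 × (-93.0/1000 + 1) = 0.0112372 × 0.907000
R_sample = 0.0101921

0.0101921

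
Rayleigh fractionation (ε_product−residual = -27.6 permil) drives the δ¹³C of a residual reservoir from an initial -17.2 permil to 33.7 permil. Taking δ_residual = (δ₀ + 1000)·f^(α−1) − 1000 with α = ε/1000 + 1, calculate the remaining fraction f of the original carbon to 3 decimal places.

0.160

α − 1 = ε/1000 = -0.0276
(δ_res + 1000)/(δ₀ + 1000) = (33.7 + 1000)/(-17.2 + 1000) = 1033.7/982.8 = 1.051791
f = 1.051791^(1/-0.0276) = exp(ln(1.051791)/-0.0276) = exp(0.05049/-0.0276)
f = exp(-1.8295) = 0.1605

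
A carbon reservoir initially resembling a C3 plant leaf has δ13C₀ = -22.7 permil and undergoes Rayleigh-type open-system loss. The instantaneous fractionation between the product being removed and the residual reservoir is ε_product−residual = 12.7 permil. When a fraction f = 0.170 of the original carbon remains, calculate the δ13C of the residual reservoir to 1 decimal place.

Rayleigh residual: δ_res = (δ₀ + 1000)·f^(α−1) − 1000
α = ε/1000 + 1 = 1.01270, so α − 1 = 0.01270
f^(α−1) = 0.170^(0.01270) = 0.977747
δ_res = (-22.7 + 1000) × 0.977747 − 1000 = 955.553 − 1000 = -44.45 permil

-44.4 permil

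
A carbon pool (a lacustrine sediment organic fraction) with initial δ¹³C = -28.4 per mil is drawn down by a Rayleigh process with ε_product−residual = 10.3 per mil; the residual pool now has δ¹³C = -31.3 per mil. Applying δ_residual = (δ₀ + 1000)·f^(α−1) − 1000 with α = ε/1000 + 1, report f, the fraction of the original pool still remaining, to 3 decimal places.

0.748

α − 1 = ε/1000 = 0.0103
(δ_res + 1000)/(δ₀ + 1000) = (-31.3 + 1000)/(-28.4 + 1000) = 968.7/971.6 = 0.997015
f = 0.997015^(1/0.0103) = exp(ln(0.997015)/0.0103) = exp(-0.00299/0.0103)
f = exp(-0.2902) = 0.7481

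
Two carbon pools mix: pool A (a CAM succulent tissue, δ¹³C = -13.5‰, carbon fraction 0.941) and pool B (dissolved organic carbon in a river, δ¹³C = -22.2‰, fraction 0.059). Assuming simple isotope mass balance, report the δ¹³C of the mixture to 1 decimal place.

-14.0‰

δ_mix = f_A·δ_A + f_B·δ_B
δ_mix = 0.941 × (-13.5) + 0.059 × (-22.2)
δ_mix = -12.70 + -1.31 = -14.01‰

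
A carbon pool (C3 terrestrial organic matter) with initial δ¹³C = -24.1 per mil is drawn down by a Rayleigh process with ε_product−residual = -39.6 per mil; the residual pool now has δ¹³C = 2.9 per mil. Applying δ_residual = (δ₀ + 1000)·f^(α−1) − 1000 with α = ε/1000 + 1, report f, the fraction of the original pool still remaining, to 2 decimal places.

0.50

α − 1 = ε/1000 = -0.0396
(δ_res + 1000)/(δ₀ + 1000) = (2.9 + 1000)/(-24.1 + 1000) = 1002.9/975.9 = 1.027667
f = 1.027667^(1/-0.0396) = exp(ln(1.027667)/-0.0396) = exp(0.02729/-0.0396)
f = exp(-0.6892) = 0.5020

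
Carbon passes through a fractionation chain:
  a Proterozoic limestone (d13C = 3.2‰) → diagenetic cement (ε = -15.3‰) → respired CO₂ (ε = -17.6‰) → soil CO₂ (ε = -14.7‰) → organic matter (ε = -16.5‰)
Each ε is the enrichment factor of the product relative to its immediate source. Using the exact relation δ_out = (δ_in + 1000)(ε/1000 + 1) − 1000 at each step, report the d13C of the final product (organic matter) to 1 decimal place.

-59.6‰

step 1: δ = (3.20 + 1000)·(-15.3/1000 + 1) − 1000 = -12.15‰
step 2: δ = (-12.15 + 1000)·(-17.6/1000 + 1) − 1000 = -29.54‰
step 3: δ = (-29.54 + 1000)·(-14.7/1000 + 1) − 1000 = -43.80‰
step 4: δ = (-43.80 + 1000)·(-16.5/1000 + 1) − 1000 = -59.58‰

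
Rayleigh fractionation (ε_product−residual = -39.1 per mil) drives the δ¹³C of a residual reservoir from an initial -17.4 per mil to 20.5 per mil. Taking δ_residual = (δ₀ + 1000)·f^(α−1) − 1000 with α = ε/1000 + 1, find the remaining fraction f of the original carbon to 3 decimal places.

α − 1 = ε/1000 = -0.0391
(δ_res + 1000)/(δ₀ + 1000) = (20.5 + 1000)/(-17.4 + 1000) = 1020.5/982.6 = 1.038571
f = 1.038571^(1/-0.0391) = exp(ln(1.038571)/-0.0391) = exp(0.03785/-0.0391)
f = exp(-0.9679) = 0.3799

0.380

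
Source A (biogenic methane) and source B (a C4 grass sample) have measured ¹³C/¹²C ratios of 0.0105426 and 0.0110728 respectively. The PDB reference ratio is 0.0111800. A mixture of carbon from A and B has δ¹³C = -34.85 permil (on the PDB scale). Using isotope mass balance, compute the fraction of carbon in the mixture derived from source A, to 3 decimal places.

δ_A = (0.0105426/0.0111800 − 1)×1000 = (0.942987 − 1)×1000 = -57.013 permil
δ_B = (0.0110728/0.0111800 − 1)×1000 = (0.990411 − 1)×1000 = -9.589 permil
f_A = (δ_mix − δ_B)/(δ_A − δ_B) = (-34.85 − (-9.589))/(-57.013 − (-9.589))
f_A = -25.261 / -47.424 = 0.5327

0.533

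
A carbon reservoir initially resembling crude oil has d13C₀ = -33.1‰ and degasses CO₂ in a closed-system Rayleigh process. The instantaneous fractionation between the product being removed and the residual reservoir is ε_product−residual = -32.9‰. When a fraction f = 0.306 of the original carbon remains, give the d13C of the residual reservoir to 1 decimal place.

Rayleigh residual: δ_res = (δ₀ + 1000)·f^(α−1) − 1000
α = ε/1000 + 1 = 0.96710, so α − 1 = -0.03290
f^(α−1) = 0.306^(-0.03290) = 1.039728
δ_res = (-33.1 + 1000) × 1.039728 − 1000 = 1005.313 − 1000 = 5.31‰

5.3‰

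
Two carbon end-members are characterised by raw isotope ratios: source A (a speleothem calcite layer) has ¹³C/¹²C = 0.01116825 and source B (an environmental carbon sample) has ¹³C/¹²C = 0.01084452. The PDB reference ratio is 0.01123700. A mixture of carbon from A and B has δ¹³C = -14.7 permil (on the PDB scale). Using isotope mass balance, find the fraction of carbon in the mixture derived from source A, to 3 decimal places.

0.702

δ_A = (0.01116825/0.01123700 − 1)×1000 = (0.993882 − 1)×1000 = -6.118 permil
δ_B = (0.01084452/0.01123700 − 1)×1000 = (0.965073 − 1)×1000 = -34.927 permil
f_A = (δ_mix − δ_B)/(δ_A − δ_B) = (-14.7 − (-34.927))/(-6.118 − (-34.927))
f_A = 20.227 / 28.809 = 0.7021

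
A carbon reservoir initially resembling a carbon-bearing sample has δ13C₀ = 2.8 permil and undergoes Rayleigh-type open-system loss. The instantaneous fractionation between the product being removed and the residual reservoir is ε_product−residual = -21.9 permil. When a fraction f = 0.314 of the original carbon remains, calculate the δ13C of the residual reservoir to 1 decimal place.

28.6 permil

Rayleigh residual: δ_res = (δ₀ + 1000)·f^(α−1) − 1000
α = ε/1000 + 1 = 0.97810, so α − 1 = -0.02190
f^(α−1) = 0.314^(-0.02190) = 1.025693
δ_res = (2.8 + 1000) × 1.025693 − 1000 = 1028.565 − 1000 = 28.56 permil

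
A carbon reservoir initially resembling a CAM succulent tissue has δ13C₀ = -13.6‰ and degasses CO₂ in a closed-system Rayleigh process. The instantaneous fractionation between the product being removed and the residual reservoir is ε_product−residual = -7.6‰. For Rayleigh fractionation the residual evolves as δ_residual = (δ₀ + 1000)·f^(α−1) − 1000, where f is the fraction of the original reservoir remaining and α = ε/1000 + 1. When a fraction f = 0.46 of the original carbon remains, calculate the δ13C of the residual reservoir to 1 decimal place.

Rayleigh residual: δ_res = (δ₀ + 1000)·f^(α−1) − 1000
α = ε/1000 + 1 = 0.99240, so α − 1 = -0.00760
f^(α−1) = 0.46^(-0.00760) = 1.005919
δ_res = (-13.6 + 1000) × 1.005919 − 1000 = 992.239 − 1000 = -7.76‰

-7.8‰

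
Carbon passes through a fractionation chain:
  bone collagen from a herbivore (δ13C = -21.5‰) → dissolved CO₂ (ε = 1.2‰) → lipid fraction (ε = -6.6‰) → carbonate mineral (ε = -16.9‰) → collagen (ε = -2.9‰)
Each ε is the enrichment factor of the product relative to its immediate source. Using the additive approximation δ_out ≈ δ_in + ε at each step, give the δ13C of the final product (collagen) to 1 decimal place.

-46.7‰

step 1: δ ≈ -21.5 + (1.2) = -20.3‰
step 2: δ ≈ -20.3 + (-6.6) = -26.9‰
step 3: δ ≈ -26.9 + (-16.9) = -43.8‰
step 4: δ ≈ -43.8 + (-2.9) = -46.7‰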